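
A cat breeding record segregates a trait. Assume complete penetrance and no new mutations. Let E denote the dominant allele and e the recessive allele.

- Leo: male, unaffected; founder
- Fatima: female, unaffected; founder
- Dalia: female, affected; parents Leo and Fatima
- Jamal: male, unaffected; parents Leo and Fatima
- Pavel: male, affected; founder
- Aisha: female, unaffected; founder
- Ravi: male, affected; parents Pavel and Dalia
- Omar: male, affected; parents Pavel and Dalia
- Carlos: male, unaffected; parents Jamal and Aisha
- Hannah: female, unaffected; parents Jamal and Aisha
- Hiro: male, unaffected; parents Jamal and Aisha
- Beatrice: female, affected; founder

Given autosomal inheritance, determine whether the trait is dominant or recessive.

Leo and Fatima are both unaffected yet have an affected child Dalia. Under dominance, an affected child requires at least one affected parent, so the trait cannot be dominant.

recessive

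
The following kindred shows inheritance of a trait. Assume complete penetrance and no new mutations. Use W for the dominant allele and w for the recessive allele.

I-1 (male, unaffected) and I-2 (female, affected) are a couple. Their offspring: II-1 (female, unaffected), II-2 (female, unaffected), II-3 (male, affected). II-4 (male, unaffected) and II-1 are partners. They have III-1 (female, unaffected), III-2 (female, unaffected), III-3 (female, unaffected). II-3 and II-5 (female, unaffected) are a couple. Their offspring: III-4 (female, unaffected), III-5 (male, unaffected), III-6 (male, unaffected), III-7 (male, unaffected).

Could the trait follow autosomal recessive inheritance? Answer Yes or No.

A consistent assignment under autosomal recessive exists: I-1 Ww, I-2 ww, II-1 Ww, II-2 Ww, II-3 ww, II-4 WW, II-5 WW, III-1 WW, III-2 WW, III-3 WW, III-4 Ww, III-5 Ww, III-6 Ww, III-7 Ww.
In this assignment every recorded phenotype matches its genotype and every non-founder's genotype is obtainable from its parents' genotypes, so the pedigree is consistent.

Yes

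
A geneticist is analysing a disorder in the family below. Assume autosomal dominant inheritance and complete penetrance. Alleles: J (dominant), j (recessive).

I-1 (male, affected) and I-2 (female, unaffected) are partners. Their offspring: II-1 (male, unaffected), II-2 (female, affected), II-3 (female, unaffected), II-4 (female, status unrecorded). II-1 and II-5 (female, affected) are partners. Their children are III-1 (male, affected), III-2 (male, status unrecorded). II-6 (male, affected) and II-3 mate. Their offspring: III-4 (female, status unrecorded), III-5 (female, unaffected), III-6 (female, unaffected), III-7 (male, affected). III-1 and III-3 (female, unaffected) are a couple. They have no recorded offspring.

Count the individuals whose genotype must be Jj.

Obligate heterozygotes: I-1 is affected so carries J and passed j to II-1 (jj), so I-1 is Jj; II-2 is affected so carries J and received j from I-2 (jj), so II-2 is Jj; II-6 is affected so carries J and passed j to III-5 (jj), so II-6 is Jj; III-1 is affected so carries J and received j from II-1 (jj), so III-1 is Jj; III-7 is affected so carries J and received j from II-3 (jj), so III-7 is Jj.
Every other individual is either homozygous by phenotype or has at least one consistent homozygous assignment, so the count is 5.

5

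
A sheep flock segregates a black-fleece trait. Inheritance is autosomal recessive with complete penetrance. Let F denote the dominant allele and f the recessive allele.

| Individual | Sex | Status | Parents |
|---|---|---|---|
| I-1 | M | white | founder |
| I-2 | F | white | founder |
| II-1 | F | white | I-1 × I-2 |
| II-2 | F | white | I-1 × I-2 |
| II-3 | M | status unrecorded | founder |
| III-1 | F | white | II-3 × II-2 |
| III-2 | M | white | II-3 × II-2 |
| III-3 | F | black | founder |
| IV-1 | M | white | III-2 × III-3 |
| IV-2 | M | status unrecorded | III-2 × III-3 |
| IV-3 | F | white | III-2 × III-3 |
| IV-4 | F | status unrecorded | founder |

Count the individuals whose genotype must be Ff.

Obligate heterozygotes: IV-1 is white so carries F and received f from III-3 (ff), so IV-1 is Ff; IV-3 is white so carries F and received f from III-3 (ff), so IV-3 is Ff.
Every other individual is either homozygous by phenotype or has at least one consistent homozygous assignment, so the count is 2.

2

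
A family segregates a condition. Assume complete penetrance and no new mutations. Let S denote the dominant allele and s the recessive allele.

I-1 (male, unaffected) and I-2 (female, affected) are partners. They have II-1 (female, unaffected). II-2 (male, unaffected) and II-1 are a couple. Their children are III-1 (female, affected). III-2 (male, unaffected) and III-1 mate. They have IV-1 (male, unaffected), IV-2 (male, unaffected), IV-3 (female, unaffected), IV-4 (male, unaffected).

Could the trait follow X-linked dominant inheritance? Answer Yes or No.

Under X-linked dominant, III-1 (affected, female) cannot arise from II-2 (unaffected) × II-1 (unaffected).

No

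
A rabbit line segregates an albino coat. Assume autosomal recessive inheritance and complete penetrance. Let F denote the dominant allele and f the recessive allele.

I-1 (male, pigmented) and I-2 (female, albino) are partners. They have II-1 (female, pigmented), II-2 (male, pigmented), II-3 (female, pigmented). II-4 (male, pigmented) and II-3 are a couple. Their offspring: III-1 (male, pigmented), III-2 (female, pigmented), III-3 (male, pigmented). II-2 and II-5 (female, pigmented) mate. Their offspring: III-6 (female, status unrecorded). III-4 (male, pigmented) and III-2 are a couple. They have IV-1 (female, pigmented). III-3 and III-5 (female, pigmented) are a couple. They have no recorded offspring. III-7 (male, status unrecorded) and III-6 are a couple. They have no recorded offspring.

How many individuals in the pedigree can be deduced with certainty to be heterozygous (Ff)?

Obligate heterozygotes: II-1 is pigmented so carries F and received f from I-2 (ff), so II-1 is Ff; II-2 is pigmented so carries F and received f from I-2 (ff), so II-2 is Ff; II-3 is pigmented so carries F and received f from I-2 (ff), so II-3 is Ff.
Every other individual is either homozygous by phenotype or has at least one consistent homozygous assignment, so the count is 3.

3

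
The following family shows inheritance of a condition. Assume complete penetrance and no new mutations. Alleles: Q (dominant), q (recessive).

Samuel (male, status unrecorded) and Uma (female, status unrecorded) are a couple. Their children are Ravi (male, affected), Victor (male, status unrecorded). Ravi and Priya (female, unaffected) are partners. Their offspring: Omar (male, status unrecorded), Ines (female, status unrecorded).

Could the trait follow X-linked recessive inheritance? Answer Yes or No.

A consistent assignment under X-linked recessive exists: Samuel X^Q Y, Uma X^Q X^q, Ravi X^q Y, Victor X^Q Y, Priya X^Q X^Q, Omar X^Q Y, Ines X^Q X^q.
In this assignment every recorded phenotype matches its genotype and every non-founder's genotype is obtainable from its parents' genotypes, so the pedigree is consistent.

Yes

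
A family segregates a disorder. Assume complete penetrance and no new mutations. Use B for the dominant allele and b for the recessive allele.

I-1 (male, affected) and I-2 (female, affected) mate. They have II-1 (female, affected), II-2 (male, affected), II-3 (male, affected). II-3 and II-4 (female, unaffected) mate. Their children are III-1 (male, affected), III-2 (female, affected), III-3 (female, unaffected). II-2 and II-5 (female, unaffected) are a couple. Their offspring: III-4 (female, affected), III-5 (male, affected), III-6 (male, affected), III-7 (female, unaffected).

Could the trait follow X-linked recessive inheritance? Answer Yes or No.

Yes

A consistent assignment under X-linked recessive exists: I-1 X^b Y, I-2 X^b X^b, II-1 X^b X^b, II-2 X^b Y, II-3 X^b Y, II-4 X^B X^b, II-5 X^B X^b, III-1 X^b Y, III-2 X^b X^b, III-3 X^B X^b, III-4 X^b X^b, III-5 X^b Y, III-6 X^b Y, III-7 X^B X^b.
In this assignment every recorded phenotype matches its genotype and every non-founder's genotype is obtainable from its parents' genotypes, so the pedigree is consistent.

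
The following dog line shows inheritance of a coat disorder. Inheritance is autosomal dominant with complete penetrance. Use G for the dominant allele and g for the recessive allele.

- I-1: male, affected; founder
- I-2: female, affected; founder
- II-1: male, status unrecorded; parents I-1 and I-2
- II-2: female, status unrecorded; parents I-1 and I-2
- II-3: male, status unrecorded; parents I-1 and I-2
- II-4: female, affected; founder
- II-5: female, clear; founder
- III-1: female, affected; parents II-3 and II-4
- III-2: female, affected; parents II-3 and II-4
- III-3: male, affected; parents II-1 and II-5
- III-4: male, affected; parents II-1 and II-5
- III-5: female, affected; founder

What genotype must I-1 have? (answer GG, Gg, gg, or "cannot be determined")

I-1's phenotype allows GG or Gg, and no parent or child forces a single allele at both positions; consistent genotype assignments exist with I-1 as GG or Gg.

cannot be determined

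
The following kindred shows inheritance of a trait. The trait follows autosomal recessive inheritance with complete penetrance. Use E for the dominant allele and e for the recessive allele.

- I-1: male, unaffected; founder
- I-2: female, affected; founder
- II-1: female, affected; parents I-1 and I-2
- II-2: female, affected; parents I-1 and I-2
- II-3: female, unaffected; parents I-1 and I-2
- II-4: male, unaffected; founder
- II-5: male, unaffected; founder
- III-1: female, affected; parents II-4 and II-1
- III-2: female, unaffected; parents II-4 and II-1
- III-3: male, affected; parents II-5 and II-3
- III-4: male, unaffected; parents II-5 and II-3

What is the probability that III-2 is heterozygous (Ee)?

III-2 is unaffected so carries E and received e from II-1 (ee), so III-2 is Ee, giving P(Ee) = 1.

1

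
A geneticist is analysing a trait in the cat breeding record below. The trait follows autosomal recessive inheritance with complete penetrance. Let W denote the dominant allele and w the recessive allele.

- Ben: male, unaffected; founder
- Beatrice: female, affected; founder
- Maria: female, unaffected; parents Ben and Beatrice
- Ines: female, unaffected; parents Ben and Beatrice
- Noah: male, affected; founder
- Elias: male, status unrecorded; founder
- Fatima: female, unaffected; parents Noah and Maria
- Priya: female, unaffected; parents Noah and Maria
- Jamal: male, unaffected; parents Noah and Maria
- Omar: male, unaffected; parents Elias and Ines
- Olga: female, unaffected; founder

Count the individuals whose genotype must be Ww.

5

Obligate heterozygotes: Maria is unaffected so carries W and received w from Beatrice (ww), so Maria is Ww; Ines is unaffected so carries W and received w from Beatrice (ww), so Ines is Ww; Fatima is unaffected so carries W and received w from Noah (ww), so Fatima is Ww; Priya is unaffected so carries W and received w from Noah (ww), so Priya is Ww; Jamal is unaffected so carries W and received w from Noah (ww), so Jamal is Ww.
Every other individual is either homozygous by phenotype or has at least one consistent homozygous assignment, so the count is 5.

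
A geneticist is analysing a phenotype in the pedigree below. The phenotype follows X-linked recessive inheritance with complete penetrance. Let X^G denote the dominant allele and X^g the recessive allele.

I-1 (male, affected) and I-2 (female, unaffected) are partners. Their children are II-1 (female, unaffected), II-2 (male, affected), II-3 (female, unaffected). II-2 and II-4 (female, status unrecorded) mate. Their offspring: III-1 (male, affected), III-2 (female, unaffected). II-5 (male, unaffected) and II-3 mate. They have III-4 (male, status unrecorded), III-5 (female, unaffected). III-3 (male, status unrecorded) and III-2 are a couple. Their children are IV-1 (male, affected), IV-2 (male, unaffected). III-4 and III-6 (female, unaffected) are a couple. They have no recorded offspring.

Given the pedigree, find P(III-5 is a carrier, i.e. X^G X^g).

II-5 is unaffected, so II-5 is X^G Y.
II-3 is unaffected so carries G and received g from I-1 (X^g Y), so II-3 is X^G X^g.
Their cross gives offspring ratios 1/2 X^G X^G : 1/2 X^G X^g. Conditioning on III-5 being unaffected, P(X^G X^g) = 1/2 / 1 = 1/2.

1/2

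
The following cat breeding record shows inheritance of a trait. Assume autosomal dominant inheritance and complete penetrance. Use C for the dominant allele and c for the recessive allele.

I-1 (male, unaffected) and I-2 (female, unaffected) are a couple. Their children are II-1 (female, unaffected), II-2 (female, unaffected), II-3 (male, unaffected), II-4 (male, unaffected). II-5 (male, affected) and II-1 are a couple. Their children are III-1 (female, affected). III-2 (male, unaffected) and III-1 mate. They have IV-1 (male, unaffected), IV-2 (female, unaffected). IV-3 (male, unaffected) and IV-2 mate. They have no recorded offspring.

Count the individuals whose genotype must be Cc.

Obligate heterozygotes: III-1 is affected so carries C and received c from II-1 (cc), so III-1 is Cc.
Every other individual is either homozygous by phenotype or has at least one consistent homozygous assignment, so the count is 1.

1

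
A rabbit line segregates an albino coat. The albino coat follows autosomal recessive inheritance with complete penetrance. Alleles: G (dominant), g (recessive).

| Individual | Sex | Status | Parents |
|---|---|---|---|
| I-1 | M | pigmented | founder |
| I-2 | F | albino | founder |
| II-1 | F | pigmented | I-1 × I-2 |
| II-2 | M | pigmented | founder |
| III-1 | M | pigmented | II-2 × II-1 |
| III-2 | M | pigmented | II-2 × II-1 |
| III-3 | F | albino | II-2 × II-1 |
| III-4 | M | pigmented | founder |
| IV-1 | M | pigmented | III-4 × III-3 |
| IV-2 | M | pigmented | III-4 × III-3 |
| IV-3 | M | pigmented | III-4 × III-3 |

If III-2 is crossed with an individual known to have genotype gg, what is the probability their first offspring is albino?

II-2 is pigmented so carries G and passed g to III-3 (gg), so II-2 is Gg.
II-1 is pigmented so carries G and received g from I-2 (gg), so II-1 is Gg.
III-2 is a pigmented offspring of II-2 (Gg) × II-1 (Gg), whose cross gives 1/4 GG : 1/2 Gg : 1/4 gg; conditioning on being pigmented, III-2 is GG with probability 1/3, Gg with probability 2/3.
Summing over parental genotype combinations, P(offspring is albino) = 2/3·1/2 = 1/3.

1/3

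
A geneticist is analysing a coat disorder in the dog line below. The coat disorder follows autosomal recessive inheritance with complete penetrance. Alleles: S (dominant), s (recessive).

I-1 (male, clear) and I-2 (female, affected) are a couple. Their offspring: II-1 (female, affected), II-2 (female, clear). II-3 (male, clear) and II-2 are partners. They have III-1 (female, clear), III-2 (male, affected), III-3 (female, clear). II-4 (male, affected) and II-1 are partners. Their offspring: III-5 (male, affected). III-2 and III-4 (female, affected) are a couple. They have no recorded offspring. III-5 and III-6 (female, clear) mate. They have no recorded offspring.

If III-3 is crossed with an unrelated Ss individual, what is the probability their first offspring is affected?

II-3 is clear so carries S and passed s to III-2 (ss), so II-3 is Ss.
II-2 is clear so carries S and received s from I-2 (ss), so II-2 is Ss.
III-3 is a clear offspring of II-3 (Ss) × II-2 (Ss), whose cross gives 1/4 SS : 1/2 Ss : 1/4 ss; conditioning on being clear, III-3 is SS with probability 1/3, Ss with probability 2/3.
Summing over parental genotype combinations, P(offspring is affected) = 2/3·1/4 = 1/6.

1/6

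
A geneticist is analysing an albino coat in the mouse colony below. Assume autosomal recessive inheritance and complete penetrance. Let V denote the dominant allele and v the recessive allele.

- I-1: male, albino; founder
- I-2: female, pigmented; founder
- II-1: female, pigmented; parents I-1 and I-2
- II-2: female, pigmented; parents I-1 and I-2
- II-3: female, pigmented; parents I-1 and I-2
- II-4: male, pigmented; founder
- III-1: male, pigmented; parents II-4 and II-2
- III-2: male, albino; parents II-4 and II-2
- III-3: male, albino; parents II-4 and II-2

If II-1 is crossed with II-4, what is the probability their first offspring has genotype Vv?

1/2

II-1 is pigmented so carries V and received v from I-1 (vv), so II-1 is Vv.
II-4 is pigmented so carries V and passed v to III-2 (vv), so II-4 is Vv.
The cross gives 1/4 VV : 1/2 Vv : 1/4 vv, so P(offspring has genotype Vv) = 1/2.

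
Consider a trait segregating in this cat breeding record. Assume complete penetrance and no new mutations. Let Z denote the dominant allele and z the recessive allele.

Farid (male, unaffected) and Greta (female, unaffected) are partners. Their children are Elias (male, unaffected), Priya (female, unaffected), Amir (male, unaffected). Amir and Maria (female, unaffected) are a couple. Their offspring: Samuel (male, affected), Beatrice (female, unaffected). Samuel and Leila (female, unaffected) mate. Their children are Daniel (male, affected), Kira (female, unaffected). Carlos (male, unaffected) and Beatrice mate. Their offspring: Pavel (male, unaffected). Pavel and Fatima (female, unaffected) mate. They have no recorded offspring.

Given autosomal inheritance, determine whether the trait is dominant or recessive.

Amir and Maria are both unaffected yet have an affected child Samuel. Under dominance, an affected child requires at least one affected parent, so the trait cannot be dominant.

recessive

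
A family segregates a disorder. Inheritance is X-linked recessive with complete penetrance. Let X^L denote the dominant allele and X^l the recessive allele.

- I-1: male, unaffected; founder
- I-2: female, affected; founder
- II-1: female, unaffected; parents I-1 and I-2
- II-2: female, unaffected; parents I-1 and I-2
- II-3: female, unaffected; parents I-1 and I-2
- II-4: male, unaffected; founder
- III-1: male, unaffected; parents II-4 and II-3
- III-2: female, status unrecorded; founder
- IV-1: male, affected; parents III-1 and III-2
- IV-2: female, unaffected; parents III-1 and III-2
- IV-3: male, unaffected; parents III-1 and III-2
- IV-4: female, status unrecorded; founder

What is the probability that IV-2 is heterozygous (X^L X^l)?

1/2

III-1 is unaffected, so III-1 is X^L Y.
III-2 passed L to IV-3 (X^L Y) and passed l to IV-1 (X^l Y), so III-2 is X^L X^l.
Their cross gives offspring ratios 1/2 X^L X^L : 1/2 X^L X^l. Conditioning on IV-2 being unaffected, P(X^L X^l) = 1/2 / 1 = 1/2.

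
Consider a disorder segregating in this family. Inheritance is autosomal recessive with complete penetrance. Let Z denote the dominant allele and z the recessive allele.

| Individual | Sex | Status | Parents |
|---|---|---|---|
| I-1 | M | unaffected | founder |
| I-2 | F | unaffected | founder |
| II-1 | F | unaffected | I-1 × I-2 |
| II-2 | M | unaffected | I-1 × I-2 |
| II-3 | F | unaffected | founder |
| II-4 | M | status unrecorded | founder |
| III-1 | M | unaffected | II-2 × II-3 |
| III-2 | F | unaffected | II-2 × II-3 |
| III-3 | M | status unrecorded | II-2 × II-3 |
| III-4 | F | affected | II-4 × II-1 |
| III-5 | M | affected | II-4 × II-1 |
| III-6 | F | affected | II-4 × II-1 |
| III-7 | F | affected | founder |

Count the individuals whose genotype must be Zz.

Obligate heterozygotes: II-1 is unaffected so carries Z and passed z to III-4 (zz), so II-1 is Zz.
Every other individual is either homozygous by phenotype or has at least one consistent homozygous assignment, so the count is 1.

1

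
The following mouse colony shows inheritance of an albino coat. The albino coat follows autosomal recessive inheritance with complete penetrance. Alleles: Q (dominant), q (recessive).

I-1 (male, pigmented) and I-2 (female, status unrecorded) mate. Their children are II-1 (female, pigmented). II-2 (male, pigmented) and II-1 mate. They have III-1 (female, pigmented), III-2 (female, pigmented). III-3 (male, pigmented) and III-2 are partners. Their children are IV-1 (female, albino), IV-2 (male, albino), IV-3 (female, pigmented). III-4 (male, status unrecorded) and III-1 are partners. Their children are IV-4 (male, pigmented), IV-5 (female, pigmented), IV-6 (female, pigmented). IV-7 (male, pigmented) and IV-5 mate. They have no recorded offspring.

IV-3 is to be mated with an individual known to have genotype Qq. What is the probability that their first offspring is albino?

III-3 is pigmented so carries Q and passed q to IV-1 (qq), so III-3 is Qq.
III-2 is pigmented so carries Q and passed q to IV-1 (qq), so III-2 is Qq.
IV-3 is a pigmented offspring of III-3 (Qq) × III-2 (Qq), whose cross gives 1/4 QQ : 1/2 Qq : 1/4 qq; conditioning on being pigmented, IV-3 is QQ with probability 1/3, Qq with probability 2/3.
Summing over parental genotype combinations, P(offspring is albino) = 2/3·1/4 = 1/6.

1/6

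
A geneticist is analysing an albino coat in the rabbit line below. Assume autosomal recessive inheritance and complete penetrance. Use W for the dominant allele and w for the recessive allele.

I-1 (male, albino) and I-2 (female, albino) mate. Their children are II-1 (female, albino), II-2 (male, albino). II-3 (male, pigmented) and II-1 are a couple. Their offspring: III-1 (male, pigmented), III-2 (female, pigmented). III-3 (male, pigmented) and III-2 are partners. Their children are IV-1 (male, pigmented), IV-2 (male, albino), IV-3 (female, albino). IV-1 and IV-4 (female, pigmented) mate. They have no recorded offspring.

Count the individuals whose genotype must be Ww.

Obligate heterozygotes: III-1 is pigmented so carries W and received w from II-1 (ww), so III-1 is Ww; III-2 is pigmented so carries W and received w from II-1 (ww), so III-2 is Ww; III-3 is pigmented so carries W and passed w to IV-2 (ww), so III-3 is Ww.
Every other individual is either homozygous by phenotype or has at least one consistent homozygous assignment, so the count is 3.

3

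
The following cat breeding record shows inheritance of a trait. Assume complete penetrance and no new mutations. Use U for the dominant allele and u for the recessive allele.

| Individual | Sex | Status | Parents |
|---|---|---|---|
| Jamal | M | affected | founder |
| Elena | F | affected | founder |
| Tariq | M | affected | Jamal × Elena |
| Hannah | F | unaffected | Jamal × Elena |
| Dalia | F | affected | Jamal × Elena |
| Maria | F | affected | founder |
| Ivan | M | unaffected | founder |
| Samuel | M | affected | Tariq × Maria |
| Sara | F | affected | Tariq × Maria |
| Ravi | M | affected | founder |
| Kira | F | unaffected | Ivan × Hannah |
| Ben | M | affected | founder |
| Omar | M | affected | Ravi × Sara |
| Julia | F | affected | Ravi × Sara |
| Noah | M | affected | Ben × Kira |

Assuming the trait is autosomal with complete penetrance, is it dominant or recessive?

Jamal and Elena are both affected yet have an unaffected child Hannah. Under a recessive model two affected parents are homozygous and every child would be affected, so the trait cannot be recessive.

dominant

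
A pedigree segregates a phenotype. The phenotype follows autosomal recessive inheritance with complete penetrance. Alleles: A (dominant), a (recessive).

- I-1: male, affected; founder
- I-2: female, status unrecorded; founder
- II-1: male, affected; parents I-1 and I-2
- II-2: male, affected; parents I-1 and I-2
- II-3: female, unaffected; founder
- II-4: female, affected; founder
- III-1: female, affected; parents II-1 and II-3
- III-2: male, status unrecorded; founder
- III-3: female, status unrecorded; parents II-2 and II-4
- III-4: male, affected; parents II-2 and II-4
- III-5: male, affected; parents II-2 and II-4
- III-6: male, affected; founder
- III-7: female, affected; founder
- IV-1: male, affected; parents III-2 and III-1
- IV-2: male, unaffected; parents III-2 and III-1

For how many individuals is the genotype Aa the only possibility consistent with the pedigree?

3

Obligate heterozygotes: II-3 is unaffected so carries A and passed a to III-1 (aa), so II-3 is Aa; III-2 passed A to IV-2 (Aa, whose a came from III-1) and passed a to IV-1 (aa), so III-2 is Aa; IV-2 is unaffected so carries A and received a from III-1 (aa), so IV-2 is Aa.
Every other individual is either homozygous by phenotype or has at least one consistent homozygous assignment, so the count is 3.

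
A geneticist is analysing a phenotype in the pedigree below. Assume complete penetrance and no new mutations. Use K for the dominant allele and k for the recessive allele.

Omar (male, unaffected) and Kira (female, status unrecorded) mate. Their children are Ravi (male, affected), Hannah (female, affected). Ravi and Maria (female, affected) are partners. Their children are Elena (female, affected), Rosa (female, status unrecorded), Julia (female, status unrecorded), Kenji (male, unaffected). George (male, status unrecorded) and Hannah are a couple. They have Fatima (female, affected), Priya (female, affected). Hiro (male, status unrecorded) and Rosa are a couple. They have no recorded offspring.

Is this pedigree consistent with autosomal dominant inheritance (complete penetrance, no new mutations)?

Yes

A consistent assignment under autosomal dominant exists: Omar kk, Kira KK, Ravi Kk, Hannah Kk, Maria Kk, George KK, Elena KK, Rosa KK, Julia KK, Kenji kk, Hiro KK, Fatima KK, Priya KK.
In this assignment every recorded phenotype matches its genotype and every non-founder's genotype is obtainable from its parents' genotypes, so the pedigree is consistent.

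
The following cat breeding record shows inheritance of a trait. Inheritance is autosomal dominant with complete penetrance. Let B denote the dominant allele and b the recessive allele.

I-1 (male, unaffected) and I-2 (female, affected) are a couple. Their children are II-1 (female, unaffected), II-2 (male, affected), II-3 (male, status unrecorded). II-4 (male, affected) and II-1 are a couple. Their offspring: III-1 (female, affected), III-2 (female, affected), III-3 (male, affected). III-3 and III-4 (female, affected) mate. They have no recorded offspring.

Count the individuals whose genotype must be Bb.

Obligate heterozygotes: I-2 is affected so carries B and passed b to II-1 (bb), so I-2 is Bb; II-2 is affected so carries B and received b from I-1 (bb), so II-2 is Bb; III-1 is affected so carries B and received b from II-1 (bb), so III-1 is Bb; III-2 is affected so carries B and received b from II-1 (bb), so III-2 is Bb; III-3 is affected so carries B and received b from II-1 (bb), so III-3 is Bb.
Every other individual is either homozygous by phenotype or has at least one consistent homozygous assignment, so the count is 5.

5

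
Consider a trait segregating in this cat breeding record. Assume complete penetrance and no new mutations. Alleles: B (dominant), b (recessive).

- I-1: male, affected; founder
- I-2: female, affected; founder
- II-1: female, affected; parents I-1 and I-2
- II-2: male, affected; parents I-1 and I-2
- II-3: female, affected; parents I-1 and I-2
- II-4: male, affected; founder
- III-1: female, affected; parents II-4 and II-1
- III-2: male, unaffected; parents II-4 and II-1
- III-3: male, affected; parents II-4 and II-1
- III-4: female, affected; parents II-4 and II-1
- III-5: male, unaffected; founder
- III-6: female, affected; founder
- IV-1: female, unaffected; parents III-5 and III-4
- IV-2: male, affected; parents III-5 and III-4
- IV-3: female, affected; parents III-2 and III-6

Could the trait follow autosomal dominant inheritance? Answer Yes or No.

Yes

A consistent assignment under autosomal dominant exists: I-1 BB, I-2 Bb, II-1 Bb, II-2 BB, II-3 BB, II-4 Bb, III-1 BB, III-2 bb, III-3 BB, III-4 Bb, III-5 bb, III-6 BB, IV-1 bb, IV-2 Bb, IV-3 Bb.
In this assignment every recorded phenotype matches its genotype and every non-founder's genotype is obtainable from its parents' genotypes, so the pedigree is consistent.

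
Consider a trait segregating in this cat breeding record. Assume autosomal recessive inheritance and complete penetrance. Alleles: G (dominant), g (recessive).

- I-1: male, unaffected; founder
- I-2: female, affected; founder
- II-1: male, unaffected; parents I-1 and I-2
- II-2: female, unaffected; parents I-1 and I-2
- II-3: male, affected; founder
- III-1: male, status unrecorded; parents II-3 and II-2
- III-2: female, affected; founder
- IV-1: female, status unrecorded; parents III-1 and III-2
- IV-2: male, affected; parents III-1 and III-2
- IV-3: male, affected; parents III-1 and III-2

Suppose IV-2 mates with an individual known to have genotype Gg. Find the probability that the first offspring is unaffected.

1/2

IV-2 is affected, so IV-2 is gg.
The cross gives 1/2 Gg : 1/2 gg, so P(offspring is unaffected) = 1/2.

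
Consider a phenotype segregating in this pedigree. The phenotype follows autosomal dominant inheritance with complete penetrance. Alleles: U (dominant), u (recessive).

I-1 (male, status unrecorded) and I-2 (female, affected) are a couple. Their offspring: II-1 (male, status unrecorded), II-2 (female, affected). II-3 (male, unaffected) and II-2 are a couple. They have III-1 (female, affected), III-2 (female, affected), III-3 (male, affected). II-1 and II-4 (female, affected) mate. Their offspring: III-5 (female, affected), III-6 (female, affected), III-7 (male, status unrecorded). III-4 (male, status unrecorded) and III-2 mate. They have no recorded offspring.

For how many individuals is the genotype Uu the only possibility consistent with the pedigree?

3

Obligate heterozygotes: III-1 is affected so carries U and received u from II-3 (uu), so III-1 is Uu; III-2 is affected so carries U and received u from II-3 (uu), so III-2 is Uu; III-3 is affected so carries U and received u from II-3 (uu), so III-3 is Uu.
Every other individual is either homozygous by phenotype or has at least one consistent homozygous assignment, so the count is 3.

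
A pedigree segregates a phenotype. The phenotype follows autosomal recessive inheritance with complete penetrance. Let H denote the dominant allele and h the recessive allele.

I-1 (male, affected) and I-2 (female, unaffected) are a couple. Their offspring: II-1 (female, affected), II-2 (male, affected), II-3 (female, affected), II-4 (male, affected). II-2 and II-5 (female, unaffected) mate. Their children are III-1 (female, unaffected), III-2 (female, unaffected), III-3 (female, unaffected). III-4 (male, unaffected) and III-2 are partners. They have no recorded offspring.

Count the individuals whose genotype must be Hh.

4

Obligate heterozygotes: I-2 is unaffected so carries H and passed h to II-1 (hh), so I-2 is Hh; III-1 is unaffected so carries H and received h from II-2 (hh), so III-1 is Hh; III-2 is unaffected so carries H and received h from II-2 (hh), so III-2 is Hh; III-3 is unaffected so carries H and received h from II-2 (hh), so III-3 is Hh.
Every other individual is either homozygous by phenotype or has at least one consistent homozygous assignment, so the count is 4.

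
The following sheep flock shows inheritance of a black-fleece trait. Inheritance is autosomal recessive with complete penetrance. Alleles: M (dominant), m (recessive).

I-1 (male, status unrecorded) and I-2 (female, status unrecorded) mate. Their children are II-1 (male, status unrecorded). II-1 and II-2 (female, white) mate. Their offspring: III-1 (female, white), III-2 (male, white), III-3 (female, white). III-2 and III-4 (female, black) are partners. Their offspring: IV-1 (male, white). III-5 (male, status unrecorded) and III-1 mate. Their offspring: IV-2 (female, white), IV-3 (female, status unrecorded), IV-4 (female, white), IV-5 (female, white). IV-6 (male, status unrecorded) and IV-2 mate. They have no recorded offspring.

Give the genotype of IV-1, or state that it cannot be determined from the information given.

Mm

From phenotype alone, IV-1 is MM or Mm.
IV-1 is white so carries M and received m from III-4 (mm), so IV-1 is Mm.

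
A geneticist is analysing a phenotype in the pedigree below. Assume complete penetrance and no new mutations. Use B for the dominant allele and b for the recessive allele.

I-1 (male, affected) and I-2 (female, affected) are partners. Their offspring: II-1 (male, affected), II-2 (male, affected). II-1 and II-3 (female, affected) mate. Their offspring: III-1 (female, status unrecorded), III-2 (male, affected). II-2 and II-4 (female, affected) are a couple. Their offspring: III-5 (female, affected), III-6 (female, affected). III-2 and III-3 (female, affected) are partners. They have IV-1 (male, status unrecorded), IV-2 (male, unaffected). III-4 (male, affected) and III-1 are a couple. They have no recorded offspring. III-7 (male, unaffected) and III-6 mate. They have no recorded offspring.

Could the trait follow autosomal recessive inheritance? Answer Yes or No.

Under autosomal recessive, IV-2 (unaffected, male) cannot arise from III-2 (affected) × III-3 (affected).

No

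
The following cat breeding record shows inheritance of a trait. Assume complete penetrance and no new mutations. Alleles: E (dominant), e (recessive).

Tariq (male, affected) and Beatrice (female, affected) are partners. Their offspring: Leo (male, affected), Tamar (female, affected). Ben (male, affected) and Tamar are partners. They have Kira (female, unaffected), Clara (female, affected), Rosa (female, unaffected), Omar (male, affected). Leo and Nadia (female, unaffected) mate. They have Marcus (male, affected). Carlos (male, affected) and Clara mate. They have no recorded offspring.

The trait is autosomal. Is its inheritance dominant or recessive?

Ben and Tamar are both affected yet have an unaffected child Kira. Under a recessive model two affected parents are homozygous and every child would be affected, so the trait cannot be recessive.

dominant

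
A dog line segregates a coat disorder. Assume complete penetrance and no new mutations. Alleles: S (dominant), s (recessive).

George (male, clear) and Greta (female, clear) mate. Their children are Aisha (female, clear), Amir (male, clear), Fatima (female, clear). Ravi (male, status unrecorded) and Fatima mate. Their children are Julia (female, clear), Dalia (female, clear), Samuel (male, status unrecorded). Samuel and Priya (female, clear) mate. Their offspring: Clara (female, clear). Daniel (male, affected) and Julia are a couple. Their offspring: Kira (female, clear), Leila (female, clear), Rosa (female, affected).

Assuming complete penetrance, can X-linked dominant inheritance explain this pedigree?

Under X-linked dominant, Kira (clear, female) cannot arise from Daniel (affected) × Julia (clear).

No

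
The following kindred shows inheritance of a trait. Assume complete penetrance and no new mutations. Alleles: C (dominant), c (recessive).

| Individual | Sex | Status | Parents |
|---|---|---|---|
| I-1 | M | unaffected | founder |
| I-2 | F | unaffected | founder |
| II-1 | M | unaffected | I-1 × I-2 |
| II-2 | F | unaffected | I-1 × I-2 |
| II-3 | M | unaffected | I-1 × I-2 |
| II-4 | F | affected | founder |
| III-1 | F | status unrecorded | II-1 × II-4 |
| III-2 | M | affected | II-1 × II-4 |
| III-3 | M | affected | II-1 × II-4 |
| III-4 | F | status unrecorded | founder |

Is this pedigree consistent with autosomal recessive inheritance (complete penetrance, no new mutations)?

Yes

A consistent assignment under autosomal recessive exists: I-1 CC, I-2 Cc, II-1 Cc, II-2 CC, II-3 CC, II-4 cc, III-1 Cc, III-2 cc, III-3 cc, III-4 CC.
In this assignment every recorded phenotype matches its genotype and every non-founder's genotype is obtainable from its parents' genotypes, so the pedigree is consistent.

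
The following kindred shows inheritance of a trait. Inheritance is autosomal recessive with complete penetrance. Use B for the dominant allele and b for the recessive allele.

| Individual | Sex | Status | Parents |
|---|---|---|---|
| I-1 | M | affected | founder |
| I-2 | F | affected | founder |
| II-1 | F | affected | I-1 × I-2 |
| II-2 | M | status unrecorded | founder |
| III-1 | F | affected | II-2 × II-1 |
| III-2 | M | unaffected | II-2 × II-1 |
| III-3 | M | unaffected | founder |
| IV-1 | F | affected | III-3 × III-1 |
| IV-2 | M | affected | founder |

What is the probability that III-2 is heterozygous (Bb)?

1

III-2 is unaffected so carries B and received b from II-1 (bb), so III-2 is Bb, giving P(Bb) = 1.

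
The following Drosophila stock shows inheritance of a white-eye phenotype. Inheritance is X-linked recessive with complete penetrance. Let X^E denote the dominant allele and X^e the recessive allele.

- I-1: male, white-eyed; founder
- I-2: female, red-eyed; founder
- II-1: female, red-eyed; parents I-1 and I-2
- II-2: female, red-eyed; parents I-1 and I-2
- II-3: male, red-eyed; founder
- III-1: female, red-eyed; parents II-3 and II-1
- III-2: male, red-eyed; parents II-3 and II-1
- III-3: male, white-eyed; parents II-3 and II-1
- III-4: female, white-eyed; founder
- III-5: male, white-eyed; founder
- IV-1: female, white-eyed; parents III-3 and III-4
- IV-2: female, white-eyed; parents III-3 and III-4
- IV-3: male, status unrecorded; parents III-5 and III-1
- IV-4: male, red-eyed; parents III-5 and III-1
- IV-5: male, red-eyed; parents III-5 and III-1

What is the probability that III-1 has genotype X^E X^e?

II-3 is red-eyed, so II-3 is X^E Y.
II-1 is red-eyed so carries E and received e from I-1 (X^e Y), so II-1 is X^E X^e.
Their cross gives offspring ratios 1/2 X^E X^E : 1/2 X^E X^e. Conditioning on III-1 being red-eyed, P(X^E X^e) = 1/2 / 1 = 1/2 before taking III-1's own offspring into account.
III-5 is white-eyed, so III-5 is X^e Y.
Now use III-1's offspring. Probability of each recorded status — red-eyed son IV-4: 1/2 if III-1 is X^E X^e, 1 if X^E X^E; red-eyed son IV-5: 1/2 if III-1 is X^E X^e, 1 if X^E X^E. (IV-3: equally likely either way, so uninformative.)
Bayes: P(X^E X^e) = 1/2·1/4 / (1/2·1/4 + 1/2·1) = 1/5.

1/5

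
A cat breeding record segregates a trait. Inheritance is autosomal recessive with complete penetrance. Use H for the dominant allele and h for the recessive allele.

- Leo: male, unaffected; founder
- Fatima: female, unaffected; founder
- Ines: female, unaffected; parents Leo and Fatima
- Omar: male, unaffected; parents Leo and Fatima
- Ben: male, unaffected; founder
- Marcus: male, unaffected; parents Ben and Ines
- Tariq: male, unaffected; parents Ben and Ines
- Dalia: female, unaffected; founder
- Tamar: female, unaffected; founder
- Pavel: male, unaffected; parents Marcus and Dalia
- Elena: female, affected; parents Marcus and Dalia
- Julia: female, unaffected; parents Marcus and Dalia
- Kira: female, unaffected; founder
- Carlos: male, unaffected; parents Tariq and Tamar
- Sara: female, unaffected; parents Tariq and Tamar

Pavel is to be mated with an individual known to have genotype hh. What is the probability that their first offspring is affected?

Marcus is unaffected so carries H and passed h to Elena (hh), so Marcus is Hh.
Dalia is unaffected so carries H and passed h to Elena (hh), so Dalia is Hh.
Pavel is an unaffected offspring of Marcus (Hh) × Dalia (Hh), whose cross gives 1/4 HH : 1/2 Hh : 1/4 hh; conditioning on being unaffected, Pavel is HH with probability 1/3, Hh with probability 2/3.
Summing over parental genotype combinations, P(offspring is affected) = 2/3·1/2 = 1/3.

1/3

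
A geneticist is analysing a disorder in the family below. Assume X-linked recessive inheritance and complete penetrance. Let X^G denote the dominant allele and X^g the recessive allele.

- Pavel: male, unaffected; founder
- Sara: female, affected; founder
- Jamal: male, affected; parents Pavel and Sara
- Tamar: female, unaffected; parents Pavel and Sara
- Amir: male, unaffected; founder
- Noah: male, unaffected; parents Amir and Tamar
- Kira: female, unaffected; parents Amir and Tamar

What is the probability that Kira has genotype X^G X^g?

1/2

Amir is unaffected, so Amir is X^G Y.
Tamar is unaffected so carries G and received g from Sara (X^g X^g), so Tamar is X^G X^g.
Their cross gives offspring ratios 1/2 X^G X^G : 1/2 X^G X^g. Conditioning on Kira being unaffected, P(X^G X^g) = 1/2 / 1 = 1/2.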